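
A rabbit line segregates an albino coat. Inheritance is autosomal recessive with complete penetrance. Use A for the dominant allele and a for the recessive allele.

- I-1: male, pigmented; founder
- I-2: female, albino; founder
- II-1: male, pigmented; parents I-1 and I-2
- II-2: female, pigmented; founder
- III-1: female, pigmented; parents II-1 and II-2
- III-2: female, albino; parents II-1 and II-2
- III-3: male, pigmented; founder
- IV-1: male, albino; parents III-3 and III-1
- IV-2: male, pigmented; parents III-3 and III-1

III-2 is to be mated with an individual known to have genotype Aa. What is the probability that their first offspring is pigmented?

1/2

III-2 is albino, so III-2 is aa.
The cross gives 1/2 Aa : 1/2 aa, so P(offspring is pigmented) = 1/2.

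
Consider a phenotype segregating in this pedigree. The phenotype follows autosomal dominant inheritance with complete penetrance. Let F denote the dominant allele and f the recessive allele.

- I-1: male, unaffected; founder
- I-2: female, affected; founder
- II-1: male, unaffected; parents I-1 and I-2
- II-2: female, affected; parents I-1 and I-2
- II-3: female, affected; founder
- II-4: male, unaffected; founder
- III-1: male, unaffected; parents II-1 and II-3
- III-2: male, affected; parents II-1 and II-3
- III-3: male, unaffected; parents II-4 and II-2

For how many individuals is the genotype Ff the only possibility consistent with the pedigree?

Obligate heterozygotes: I-2 is affected so carries F and passed f to II-1 (ff), so I-2 is Ff; II-2 is affected so carries F and received f from I-1 (ff), so II-2 is Ff; II-3 is affected so carries F and passed f to III-1 (ff), so II-3 is Ff; III-2 is affected so carries F and received f from II-1 (ff), so III-2 is Ff.
Every other individual is either homozygous by phenotype or has at least one consistent homozygous assignment, so the count is 4.

4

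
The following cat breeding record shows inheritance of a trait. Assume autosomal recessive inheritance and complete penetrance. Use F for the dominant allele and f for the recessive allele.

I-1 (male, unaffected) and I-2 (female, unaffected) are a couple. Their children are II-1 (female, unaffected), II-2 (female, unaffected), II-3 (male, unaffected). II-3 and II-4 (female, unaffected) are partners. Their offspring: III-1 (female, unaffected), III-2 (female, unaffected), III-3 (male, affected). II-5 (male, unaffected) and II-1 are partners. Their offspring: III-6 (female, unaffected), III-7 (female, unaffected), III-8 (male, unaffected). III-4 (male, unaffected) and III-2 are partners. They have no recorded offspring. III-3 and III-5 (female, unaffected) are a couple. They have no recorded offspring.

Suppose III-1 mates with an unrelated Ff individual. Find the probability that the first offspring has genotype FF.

1/3

II-3 is unaffected so carries F and passed f to III-3 (ff), so II-3 is Ff.
II-4 is unaffected so carries F and passed f to III-3 (ff), so II-4 is Ff.
III-1 is an unaffected offspring of II-3 (Ff) × II-4 (Ff), whose cross gives 1/4 FF : 1/2 Ff : 1/4 ff; conditioning on being unaffected, III-1 is FF with probability 1/3, Ff with probability 2/3.
Summing over parental genotype combinations, P(offspring has genotype FF) = 1/3·1/2 + 2/3·1/4 = 1/3.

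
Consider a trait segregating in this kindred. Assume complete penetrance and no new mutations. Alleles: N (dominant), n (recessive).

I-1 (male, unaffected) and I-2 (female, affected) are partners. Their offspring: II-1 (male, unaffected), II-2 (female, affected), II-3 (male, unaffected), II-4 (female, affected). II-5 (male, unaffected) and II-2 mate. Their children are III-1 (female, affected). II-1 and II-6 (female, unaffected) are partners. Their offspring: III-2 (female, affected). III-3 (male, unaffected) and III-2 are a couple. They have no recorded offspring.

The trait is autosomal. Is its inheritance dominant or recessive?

recessive

II-1 and II-6 are both unaffected yet have an affected child III-2. Under dominance, an affected child requires at least one affected parent, so the trait cannot be dominant.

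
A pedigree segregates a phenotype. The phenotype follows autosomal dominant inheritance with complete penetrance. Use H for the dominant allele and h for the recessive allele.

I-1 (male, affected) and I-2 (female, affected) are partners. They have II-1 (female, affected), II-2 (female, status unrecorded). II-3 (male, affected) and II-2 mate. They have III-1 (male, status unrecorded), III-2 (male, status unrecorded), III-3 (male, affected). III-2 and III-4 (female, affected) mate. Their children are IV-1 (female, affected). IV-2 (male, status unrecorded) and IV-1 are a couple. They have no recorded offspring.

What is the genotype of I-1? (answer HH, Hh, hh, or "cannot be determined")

cannot be determined

I-1's phenotype allows HH or Hh, and no parent or child forces a single allele at both positions; consistent genotype assignments exist with I-1 as HH or Hh.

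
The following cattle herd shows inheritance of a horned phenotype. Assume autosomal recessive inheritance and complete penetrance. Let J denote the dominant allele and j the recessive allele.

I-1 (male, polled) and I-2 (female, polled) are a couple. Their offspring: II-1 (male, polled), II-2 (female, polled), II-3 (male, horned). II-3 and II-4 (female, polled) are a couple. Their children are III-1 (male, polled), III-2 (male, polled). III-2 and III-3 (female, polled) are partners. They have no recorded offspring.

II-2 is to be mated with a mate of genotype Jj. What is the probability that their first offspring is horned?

1/6

I-1 is polled so carries J and passed j to II-3 (jj), so I-1 is Jj.
I-2 is polled so carries J and passed j to II-3 (jj), so I-2 is Jj.
II-2 is a polled offspring of I-1 (Jj) × I-2 (Jj), whose cross gives 1/4 JJ : 1/2 Jj : 1/4 jj; conditioning on being polled, II-2 is JJ with probability 1/3, Jj with probability 2/3.
Summing over parental genotype combinations, P(offspring is horned) = 2/3·1/4 = 1/6.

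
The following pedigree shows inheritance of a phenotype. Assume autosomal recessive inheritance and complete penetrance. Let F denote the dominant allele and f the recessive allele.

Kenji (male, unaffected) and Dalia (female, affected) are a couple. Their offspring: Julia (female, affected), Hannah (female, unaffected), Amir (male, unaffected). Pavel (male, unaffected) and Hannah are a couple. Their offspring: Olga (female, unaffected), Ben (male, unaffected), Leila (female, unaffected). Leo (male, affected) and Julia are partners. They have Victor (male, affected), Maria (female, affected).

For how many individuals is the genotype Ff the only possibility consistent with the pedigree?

3

Obligate heterozygotes: Kenji is unaffected so carries F and passed f to Julia (ff), so Kenji is Ff; Hannah is unaffected so carries F and received f from Dalia (ff), so Hannah is Ff; Amir is unaffected so carries F and received f from Dalia (ff), so Amir is Ff.
Every other individual is either homozygous by phenotype or has at least one consistent homozygous assignment, so the count is 3.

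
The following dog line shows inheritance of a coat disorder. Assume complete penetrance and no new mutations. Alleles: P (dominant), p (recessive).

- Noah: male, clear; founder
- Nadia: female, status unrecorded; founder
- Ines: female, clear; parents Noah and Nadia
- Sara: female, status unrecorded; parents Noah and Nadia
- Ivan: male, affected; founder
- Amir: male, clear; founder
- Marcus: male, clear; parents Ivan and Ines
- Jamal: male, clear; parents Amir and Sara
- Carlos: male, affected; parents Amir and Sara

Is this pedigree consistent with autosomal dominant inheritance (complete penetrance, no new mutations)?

A consistent assignment under autosomal dominant exists: Noah pp, Nadia Pp, Ines pp, Sara Pp, Ivan Pp, Amir pp, Marcus pp, Jamal pp, Carlos Pp.
In this assignment every recorded phenotype matches its genotype and every non-founder's genotype is obtainable from its parents' genotypes, so the pedigree is consistent.

Yes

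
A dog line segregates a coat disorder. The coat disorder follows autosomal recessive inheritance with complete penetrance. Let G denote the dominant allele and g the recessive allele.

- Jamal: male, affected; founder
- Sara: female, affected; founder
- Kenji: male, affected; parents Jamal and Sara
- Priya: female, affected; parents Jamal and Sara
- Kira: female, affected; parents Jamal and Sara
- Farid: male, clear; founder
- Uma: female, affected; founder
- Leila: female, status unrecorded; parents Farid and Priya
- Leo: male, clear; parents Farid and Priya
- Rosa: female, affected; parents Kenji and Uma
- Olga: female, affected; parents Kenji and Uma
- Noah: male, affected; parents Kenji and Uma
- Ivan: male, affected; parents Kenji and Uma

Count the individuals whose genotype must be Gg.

Obligate heterozygotes: Leo is clear so carries G and received g from Priya (gg), so Leo is Gg.
Every other individual is either homozygous by phenotype or has at least one consistent homozygous assignment, so the count is 1.

1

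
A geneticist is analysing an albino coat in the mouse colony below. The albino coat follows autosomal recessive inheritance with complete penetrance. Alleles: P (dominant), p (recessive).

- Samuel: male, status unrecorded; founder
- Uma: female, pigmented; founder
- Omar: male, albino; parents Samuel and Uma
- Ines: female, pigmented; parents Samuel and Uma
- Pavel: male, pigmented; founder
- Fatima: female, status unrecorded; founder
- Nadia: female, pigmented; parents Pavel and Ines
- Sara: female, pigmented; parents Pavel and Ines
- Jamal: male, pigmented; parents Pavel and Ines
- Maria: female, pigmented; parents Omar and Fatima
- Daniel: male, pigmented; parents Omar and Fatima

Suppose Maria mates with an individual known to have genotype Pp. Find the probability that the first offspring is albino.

Maria is pigmented so carries P and received p from Omar (pp), so Maria is Pp.
The cross gives 1/4 PP : 1/2 Pp : 1/4 pp, so P(offspring is albino) = 1/4.

1/4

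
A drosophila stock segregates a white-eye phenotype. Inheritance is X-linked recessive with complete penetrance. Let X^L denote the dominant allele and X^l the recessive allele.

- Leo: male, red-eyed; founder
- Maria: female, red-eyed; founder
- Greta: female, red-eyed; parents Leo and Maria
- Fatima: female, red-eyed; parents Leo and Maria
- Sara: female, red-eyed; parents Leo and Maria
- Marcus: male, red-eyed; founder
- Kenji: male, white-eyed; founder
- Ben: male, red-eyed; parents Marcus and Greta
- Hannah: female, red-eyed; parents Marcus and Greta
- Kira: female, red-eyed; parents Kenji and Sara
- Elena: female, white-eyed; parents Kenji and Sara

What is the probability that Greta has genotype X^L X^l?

1/3

Leo is red-eyed, so Leo is X^L Y.
Maria is red-eyed so carries L and passed l to Sara (X^L X^l, whose L came from Leo), so Maria is X^L X^l.
Their cross gives offspring ratios 1/2 X^L X^L : 1/2 X^L X^l. Conditioning on Greta being red-eyed, P(X^L X^l) = 1/2 / 1 = 1/2 before taking Greta's own offspring into account.
Marcus is red-eyed, so Marcus is X^L Y.
Now use Greta's offspring. Probability of each recorded status — red-eyed son Ben: 1/2 if Greta is X^L X^l, 1 if X^L X^L. (Hannah: equally likely either way, so uninformative.)
Bayes: P(X^L X^l) = 1/2·1/2 / (1/2·1/2 + 1/2·1) = 1/3.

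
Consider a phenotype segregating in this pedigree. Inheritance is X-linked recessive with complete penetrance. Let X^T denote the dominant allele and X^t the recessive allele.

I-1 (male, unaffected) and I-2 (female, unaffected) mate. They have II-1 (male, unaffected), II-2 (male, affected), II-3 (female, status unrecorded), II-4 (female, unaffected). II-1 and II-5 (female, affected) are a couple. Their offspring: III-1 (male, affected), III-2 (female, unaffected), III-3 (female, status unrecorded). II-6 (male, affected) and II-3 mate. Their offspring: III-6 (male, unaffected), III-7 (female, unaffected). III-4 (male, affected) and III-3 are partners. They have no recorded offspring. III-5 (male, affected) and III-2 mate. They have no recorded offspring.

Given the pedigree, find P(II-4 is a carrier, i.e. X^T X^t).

1/2

I-1 is unaffected, so I-1 is X^T Y.
I-2 is unaffected so carries T and passed t to II-2 (X^t Y), so I-2 is X^T X^t.
Their cross gives offspring ratios 1/2 X^T X^T : 1/2 X^T X^t. Conditioning on II-4 being unaffected, P(X^T X^t) = 1/2 / 1 = 1/2.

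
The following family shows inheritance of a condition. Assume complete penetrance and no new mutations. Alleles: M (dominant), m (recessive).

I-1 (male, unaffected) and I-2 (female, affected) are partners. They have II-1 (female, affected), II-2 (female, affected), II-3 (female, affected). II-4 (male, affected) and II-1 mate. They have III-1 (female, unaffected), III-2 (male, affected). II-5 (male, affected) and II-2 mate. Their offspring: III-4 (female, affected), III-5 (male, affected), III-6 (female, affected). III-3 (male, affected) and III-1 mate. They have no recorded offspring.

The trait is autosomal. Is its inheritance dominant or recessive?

II-4 and II-1 are both affected yet have an unaffected child III-1. Under a recessive model two affected parents are homozygous and every child would be affected, so the trait cannot be recessive.

dominant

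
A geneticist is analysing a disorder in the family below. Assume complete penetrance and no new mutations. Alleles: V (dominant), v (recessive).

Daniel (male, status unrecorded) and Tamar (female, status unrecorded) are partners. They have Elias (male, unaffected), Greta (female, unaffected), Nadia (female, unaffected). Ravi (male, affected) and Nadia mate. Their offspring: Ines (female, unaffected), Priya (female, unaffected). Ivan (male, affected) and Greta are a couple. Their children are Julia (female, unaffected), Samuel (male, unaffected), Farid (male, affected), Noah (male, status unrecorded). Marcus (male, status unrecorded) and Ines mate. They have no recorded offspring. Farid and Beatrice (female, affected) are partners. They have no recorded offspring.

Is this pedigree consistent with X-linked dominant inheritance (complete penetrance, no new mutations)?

Under X-linked dominant, Ines (unaffected, female) cannot arise from Ravi (affected) × Nadia (unaffected).

No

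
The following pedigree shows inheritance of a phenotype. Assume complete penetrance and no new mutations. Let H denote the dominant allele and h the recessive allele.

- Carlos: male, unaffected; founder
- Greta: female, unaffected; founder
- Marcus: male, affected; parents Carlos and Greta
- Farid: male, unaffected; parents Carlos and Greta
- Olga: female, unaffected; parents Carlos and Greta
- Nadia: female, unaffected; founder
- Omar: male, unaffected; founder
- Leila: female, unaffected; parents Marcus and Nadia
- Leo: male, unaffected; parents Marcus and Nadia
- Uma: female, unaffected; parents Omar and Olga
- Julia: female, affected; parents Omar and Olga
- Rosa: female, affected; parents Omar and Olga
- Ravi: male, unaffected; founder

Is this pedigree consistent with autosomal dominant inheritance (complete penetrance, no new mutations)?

Under autosomal dominant, Marcus (affected, male) cannot arise from Carlos (unaffected) × Greta (unaffected).

No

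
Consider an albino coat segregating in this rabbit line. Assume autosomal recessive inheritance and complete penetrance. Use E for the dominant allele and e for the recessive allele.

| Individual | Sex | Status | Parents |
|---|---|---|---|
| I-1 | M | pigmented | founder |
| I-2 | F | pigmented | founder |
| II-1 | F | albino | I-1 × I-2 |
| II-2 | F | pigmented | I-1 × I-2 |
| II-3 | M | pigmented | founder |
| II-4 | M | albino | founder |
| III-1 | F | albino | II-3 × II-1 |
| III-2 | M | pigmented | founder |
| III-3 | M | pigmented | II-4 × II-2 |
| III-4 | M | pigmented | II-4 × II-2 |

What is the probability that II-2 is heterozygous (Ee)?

1/3

I-1 is pigmented so carries E and passed e to II-1 (ee), so I-1 is Ee.
I-2 is pigmented so carries E and passed e to II-1 (ee), so I-2 is Ee.
Their cross gives offspring ratios 1/4 EE : 1/2 Ee : 1/4 ee. Conditioning on II-2 being pigmented, P(Ee) = 1/2 / 3/4 = 2/3 before taking II-2's own offspring into account.
II-4 is albino, so II-4 is ee.
Now use II-2's offspring. Probability of each recorded status — pigmented son III-3: 1/2 if II-2 is Ee, 1 if EE; pigmented son III-4: 1/2 if II-2 is Ee, 1 if EE.
Bayes: P(Ee) = 2/3·1/4 / (2/3·1/4 + 1/3·1) = 1/3.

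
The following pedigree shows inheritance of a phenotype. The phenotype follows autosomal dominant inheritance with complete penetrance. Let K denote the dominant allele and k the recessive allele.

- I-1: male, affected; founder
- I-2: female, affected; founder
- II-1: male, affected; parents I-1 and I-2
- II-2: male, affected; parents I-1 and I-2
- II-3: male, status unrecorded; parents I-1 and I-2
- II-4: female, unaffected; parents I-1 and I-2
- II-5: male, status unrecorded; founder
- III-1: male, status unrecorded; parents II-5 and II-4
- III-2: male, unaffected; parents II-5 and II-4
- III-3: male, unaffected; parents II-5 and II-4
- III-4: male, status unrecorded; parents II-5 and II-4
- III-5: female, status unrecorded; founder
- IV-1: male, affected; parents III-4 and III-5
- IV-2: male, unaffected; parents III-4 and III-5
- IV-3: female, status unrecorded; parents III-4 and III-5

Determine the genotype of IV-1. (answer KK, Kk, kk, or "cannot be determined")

cannot be determined

IV-1's phenotype allows KK or Kk, and no parent or child forces a single allele at both positions; consistent genotype assignments exist with IV-1 as KK or Kk.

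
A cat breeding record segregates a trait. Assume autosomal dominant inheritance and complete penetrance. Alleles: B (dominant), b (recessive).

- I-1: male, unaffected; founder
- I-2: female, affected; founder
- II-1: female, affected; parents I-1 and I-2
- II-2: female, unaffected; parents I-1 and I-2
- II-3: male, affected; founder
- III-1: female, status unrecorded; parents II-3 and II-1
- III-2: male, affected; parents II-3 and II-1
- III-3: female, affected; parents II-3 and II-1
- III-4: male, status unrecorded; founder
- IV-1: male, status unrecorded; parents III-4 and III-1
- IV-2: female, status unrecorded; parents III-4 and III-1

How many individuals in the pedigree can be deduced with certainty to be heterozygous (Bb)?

2

Obligate heterozygotes: I-2 is affected so carries B and passed b to II-2 (bb), so I-2 is Bb; II-1 is affected so carries B and received b from I-1 (bb), so II-1 is Bb.
Every other individual is either homozygous by phenotype or has at least one consistent homozygous assignment, so the count is 2.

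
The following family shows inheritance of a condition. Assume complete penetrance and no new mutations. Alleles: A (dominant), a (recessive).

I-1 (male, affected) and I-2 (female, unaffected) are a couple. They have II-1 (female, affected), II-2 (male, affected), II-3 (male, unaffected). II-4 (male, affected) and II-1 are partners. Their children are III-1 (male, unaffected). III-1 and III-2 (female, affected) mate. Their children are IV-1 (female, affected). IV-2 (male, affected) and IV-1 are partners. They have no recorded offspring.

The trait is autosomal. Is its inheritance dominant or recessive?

II-4 and II-1 are both affected yet have an unaffected child III-1. Under a recessive model two affected parents are homozygous and every child would be affected, so the trait cannot be recessive.

dominant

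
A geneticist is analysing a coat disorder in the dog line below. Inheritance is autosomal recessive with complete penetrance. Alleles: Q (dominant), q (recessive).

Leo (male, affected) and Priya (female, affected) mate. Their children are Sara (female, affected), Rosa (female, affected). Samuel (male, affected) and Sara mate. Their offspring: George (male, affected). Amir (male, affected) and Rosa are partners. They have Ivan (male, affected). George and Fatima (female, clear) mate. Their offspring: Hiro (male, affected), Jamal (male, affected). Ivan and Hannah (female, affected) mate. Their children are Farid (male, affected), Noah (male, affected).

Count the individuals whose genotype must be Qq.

Obligate heterozygotes: Fatima is clear so carries Q and passed q to Hiro (qq), so Fatima is Qq.
Every other individual is either homozygous by phenotype or has at least one consistent homozygous assignment, so the count is 1.

1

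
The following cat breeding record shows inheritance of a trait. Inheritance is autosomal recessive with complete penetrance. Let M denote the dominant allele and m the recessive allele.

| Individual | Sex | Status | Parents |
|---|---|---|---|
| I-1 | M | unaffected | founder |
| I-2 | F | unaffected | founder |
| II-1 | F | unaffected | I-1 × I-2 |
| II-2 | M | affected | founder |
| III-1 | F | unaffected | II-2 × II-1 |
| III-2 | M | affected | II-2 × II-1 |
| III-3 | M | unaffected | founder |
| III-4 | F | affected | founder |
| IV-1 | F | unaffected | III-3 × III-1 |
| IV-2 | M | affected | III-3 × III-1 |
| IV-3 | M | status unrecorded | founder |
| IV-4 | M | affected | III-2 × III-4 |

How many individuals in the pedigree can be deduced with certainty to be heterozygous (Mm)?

3

Obligate heterozygotes: II-1 is unaffected so carries M and passed m to III-2 (mm), so II-1 is Mm; III-1 is unaffected so carries M and received m from II-2 (mm), so III-1 is Mm; III-3 is unaffected so carries M and passed m to IV-2 (mm), so III-3 is Mm.
Every other individual is either homozygous by phenotype or has at least one consistent homozygous assignment, so the count is 3.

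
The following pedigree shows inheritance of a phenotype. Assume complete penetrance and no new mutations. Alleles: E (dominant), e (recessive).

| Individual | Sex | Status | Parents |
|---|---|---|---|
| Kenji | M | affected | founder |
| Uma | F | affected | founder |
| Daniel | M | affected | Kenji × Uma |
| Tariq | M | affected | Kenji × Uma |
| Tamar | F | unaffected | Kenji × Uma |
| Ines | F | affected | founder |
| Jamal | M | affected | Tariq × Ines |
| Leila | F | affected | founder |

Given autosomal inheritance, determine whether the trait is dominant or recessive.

dominant

Kenji and Uma are both affected yet have an unaffected child Tamar. Under a recessive model two affected parents are homozygous and every child would be affected, so the trait cannot be recessive.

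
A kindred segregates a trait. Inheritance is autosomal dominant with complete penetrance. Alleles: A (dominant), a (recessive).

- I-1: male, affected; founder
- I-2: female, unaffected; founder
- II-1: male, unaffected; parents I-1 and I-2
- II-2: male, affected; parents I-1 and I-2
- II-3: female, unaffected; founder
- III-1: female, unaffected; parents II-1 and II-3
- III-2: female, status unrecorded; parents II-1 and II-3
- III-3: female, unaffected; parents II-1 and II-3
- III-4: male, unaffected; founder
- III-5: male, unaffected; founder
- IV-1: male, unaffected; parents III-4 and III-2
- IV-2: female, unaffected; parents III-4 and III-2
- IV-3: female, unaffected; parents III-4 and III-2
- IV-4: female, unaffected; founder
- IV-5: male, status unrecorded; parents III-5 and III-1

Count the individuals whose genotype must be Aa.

Obligate heterozygotes: I-1 is affected so carries A and passed a to II-1 (aa), so I-1 is Aa; II-2 is affected so carries A and received a from I-2 (aa), so II-2 is Aa.
Every other individual is either homozygous by phenotype or has at least one consistent homozygous assignment, so the count is 2.

2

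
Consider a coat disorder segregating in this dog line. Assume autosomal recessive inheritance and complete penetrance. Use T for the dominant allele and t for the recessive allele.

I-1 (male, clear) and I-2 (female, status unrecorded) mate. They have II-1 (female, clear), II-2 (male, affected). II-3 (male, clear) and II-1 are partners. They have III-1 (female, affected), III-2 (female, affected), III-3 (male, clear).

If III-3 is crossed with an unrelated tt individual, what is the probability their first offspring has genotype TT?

II-3 is clear so carries T and passed t to III-1 (tt), so II-3 is Tt.
II-1 is clear so carries T and passed t to III-1 (tt), so II-1 is Tt.
III-3 is a clear offspring of II-3 (Tt) × II-1 (Tt), whose cross gives 1/4 TT : 1/2 Tt : 1/4 tt; conditioning on being clear, III-3 is TT with probability 1/3, Tt with probability 2/3.
Summing over parental genotype combinations, P(offspring has genotype TT) = 0 = 0.

0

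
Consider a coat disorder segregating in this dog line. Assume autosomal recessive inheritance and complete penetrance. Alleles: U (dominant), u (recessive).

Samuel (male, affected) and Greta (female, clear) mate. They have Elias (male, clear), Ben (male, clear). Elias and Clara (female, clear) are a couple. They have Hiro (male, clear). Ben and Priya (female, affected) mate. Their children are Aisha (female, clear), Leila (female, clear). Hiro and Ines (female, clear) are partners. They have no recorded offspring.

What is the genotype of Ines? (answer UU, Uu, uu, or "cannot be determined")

cannot be determined

Ines's phenotype allows UU or Uu, and no parent or child forces a single allele at both positions; consistent genotype assignments exist with Ines as UU or Uu.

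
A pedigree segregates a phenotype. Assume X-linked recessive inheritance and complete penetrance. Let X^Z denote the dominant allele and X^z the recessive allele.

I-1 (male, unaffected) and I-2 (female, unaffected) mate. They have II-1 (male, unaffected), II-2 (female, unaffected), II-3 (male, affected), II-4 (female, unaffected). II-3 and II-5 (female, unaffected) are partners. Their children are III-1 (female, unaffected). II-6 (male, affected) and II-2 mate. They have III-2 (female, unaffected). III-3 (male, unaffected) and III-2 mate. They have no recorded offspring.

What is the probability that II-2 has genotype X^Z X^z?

1/3

I-1 is unaffected, so I-1 is X^Z Y.
I-2 is unaffected so carries Z and passed z to II-3 (X^z Y), so I-2 is X^Z X^z.
Their cross gives offspring ratios 1/2 X^Z X^Z : 1/2 X^Z X^z. Conditioning on II-2 being unaffected, P(X^Z X^z) = 1/2 / 1 = 1/2 before taking II-2's own offspring into account.
II-6 is affected, so II-6 is X^z Y.
Now use II-2's offspring. Probability of each recorded status — unaffected daughter III-2: 1/2 if II-2 is X^Z X^z, 1 if X^Z X^Z.
Bayes: P(X^Z X^z) = 1/2·1/2 / (1/2·1/2 + 1/2·1) = 1/3.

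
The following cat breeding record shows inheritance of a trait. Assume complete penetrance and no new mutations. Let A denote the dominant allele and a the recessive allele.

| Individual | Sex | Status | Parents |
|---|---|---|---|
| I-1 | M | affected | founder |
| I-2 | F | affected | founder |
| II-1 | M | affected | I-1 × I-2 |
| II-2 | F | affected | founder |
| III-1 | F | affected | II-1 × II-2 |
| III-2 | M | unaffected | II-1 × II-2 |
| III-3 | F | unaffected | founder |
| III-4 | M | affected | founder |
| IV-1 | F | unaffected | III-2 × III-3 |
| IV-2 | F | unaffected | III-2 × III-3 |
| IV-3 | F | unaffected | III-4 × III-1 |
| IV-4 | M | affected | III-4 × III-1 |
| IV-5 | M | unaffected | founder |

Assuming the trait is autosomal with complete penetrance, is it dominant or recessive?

II-1 and II-2 are both affected yet have an unaffected child III-2. Under a recessive model two affected parents are homozygous and every child would be affected, so the trait cannot be recessive.

dominant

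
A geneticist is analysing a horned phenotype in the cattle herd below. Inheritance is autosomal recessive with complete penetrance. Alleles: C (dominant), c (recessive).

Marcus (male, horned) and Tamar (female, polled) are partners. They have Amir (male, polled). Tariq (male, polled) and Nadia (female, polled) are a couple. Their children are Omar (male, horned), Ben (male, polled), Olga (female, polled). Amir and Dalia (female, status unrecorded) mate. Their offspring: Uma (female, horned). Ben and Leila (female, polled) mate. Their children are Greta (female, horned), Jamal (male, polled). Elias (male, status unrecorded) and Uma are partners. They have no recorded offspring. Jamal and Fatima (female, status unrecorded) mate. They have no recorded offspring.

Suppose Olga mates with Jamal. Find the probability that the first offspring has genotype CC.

Tariq is polled so carries C and passed c to Omar (cc), so Tariq is Cc.
Nadia is polled so carries C and passed c to Omar (cc), so Nadia is Cc.
Olga is a polled offspring of Tariq (Cc) × Nadia (Cc), whose cross gives 1/4 CC : 1/2 Cc : 1/4 cc; conditioning on being polled, Olga is CC with probability 1/3, Cc with probability 2/3.
Ben is polled so carries C and passed c to Greta (cc), so Ben is Cc.
Leila is polled so carries C and passed c to Greta (cc), so Leila is Cc.
Jamal is a polled offspring of Ben (Cc) × Leila (Cc), whose cross gives 1/4 CC : 1/2 Cc : 1/4 cc; conditioning on being polled, Jamal is CC with probability 1/3, Cc with probability 2/3.
Summing over parental genotype combinations, P(offspring has genotype CC) = 1/9·1 + 2/9·1/2 + 2/9·1/2 + 4/9·1/4 = 4/9.

4/9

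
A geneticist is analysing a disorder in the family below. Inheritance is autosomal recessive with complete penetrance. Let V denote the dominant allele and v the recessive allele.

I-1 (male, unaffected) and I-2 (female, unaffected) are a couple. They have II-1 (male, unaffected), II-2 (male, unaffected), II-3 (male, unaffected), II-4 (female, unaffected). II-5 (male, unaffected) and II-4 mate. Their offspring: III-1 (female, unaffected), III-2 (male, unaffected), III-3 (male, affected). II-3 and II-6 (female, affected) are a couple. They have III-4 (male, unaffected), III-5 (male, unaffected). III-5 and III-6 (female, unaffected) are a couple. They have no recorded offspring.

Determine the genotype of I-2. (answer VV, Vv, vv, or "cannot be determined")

cannot be determined

I-2's phenotype allows VV or Vv, and no parent or child forces a single allele at both positions; consistent genotype assignments exist with I-2 as VV or Vv.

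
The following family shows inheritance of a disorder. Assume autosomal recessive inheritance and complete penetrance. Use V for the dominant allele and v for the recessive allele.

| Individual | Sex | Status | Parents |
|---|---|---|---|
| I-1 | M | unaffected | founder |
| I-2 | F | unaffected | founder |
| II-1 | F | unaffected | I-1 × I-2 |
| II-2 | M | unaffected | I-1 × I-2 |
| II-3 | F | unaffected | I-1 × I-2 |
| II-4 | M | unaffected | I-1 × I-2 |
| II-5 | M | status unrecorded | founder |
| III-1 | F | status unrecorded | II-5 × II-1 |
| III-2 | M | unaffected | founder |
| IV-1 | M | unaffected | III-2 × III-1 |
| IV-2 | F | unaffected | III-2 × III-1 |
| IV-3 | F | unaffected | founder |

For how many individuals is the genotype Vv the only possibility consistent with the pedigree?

0

No individual's genotype is forced to Vv by the pedigree, so the count is 0.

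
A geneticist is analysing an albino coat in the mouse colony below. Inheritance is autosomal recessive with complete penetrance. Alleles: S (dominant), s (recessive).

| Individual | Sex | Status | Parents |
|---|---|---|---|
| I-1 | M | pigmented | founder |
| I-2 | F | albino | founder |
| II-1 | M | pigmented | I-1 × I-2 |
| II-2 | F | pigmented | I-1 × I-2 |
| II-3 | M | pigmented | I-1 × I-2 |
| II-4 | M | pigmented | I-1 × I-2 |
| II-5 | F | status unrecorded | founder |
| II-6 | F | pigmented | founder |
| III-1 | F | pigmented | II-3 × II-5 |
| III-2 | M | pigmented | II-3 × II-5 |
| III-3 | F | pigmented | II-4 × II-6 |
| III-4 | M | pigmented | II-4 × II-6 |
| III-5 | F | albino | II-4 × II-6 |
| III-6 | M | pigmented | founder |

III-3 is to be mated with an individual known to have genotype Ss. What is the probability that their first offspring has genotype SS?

II-4 is pigmented so carries S and received s from I-2 (ss), so II-4 is Ss.
II-6 is pigmented so carries S and passed s to III-5 (ss), so II-6 is Ss.
III-3 is a pigmented offspring of II-4 (Ss) × II-6 (Ss), whose cross gives 1/4 SS : 1/2 Ss : 1/4 ss; conditioning on being pigmented, III-3 is SS with probability 1/3, Ss with probability 2/3.
Summing over parental genotype combinations, P(offspring has genotype SS) = 1/3·1/2 + 2/3·1/4 = 1/3.

1/3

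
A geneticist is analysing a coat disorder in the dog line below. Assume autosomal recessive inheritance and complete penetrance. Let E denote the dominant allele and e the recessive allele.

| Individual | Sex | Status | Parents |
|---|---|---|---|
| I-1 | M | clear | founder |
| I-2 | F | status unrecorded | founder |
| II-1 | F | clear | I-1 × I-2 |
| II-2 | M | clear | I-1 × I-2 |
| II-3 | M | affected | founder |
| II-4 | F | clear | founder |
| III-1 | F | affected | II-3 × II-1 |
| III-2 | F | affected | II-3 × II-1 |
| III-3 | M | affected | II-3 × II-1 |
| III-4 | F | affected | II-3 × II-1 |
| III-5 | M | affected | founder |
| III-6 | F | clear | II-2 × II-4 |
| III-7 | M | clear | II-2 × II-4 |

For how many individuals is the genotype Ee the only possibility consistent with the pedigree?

Obligate heterozygotes: II-1 is clear so carries E and passed e to III-1 (ee), so II-1 is Ee.
Every other individual is either homozygous by phenotype or has at least one consistent homozygous assignment, so the count is 1.

1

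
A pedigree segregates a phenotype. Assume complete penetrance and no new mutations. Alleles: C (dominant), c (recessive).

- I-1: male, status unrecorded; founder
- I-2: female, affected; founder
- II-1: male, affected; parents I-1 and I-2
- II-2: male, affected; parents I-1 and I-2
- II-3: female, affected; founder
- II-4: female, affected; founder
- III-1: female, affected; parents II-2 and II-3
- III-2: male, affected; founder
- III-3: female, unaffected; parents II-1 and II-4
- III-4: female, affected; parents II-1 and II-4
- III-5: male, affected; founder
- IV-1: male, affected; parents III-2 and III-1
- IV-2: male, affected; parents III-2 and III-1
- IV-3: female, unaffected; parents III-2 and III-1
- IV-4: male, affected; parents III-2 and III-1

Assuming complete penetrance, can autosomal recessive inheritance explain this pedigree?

Under autosomal recessive, III-3 (unaffected, female) cannot arise from II-1 (affected) × II-4 (affected).

No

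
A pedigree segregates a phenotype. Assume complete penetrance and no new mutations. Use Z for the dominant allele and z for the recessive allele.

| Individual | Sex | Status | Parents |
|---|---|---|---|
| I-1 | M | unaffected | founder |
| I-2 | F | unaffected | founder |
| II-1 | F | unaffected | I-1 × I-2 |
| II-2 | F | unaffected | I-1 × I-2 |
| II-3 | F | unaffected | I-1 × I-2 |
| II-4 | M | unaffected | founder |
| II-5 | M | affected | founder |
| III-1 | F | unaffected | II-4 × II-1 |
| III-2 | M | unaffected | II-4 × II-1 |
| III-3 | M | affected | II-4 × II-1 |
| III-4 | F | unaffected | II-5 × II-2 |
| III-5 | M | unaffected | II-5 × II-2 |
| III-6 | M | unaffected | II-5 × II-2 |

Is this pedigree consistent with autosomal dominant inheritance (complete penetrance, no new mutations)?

No

Under autosomal dominant, III-3 (affected, male) cannot arise from II-4 (unaffected) × II-1 (unaffected).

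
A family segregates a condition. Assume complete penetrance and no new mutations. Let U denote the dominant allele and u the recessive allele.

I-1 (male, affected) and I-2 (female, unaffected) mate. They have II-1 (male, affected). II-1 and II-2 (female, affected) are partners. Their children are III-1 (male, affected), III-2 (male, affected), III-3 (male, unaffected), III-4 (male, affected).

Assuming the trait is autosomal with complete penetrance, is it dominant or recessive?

II-1 and II-2 are both affected yet have an unaffected child III-3. Under a recessive model two affected parents are homozygous and every child would be affected, so the trait cannot be recessive.

dominant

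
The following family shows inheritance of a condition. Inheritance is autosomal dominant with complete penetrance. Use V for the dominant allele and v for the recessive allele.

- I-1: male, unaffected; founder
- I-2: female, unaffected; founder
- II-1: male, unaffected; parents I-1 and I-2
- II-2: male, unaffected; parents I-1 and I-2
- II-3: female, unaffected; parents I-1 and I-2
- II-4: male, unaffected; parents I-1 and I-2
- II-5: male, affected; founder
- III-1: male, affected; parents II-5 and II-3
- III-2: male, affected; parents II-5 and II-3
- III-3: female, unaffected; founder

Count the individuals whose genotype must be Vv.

Obligate heterozygotes: III-1 is affected so carries V and received v from II-3 (vv), so III-1 is Vv; III-2 is affected so carries V and received v from II-3 (vv), so III-2 is Vv.
Every other individual is either homozygous by phenotype or has at least one consistent homozygous assignment, so the count is 2.

2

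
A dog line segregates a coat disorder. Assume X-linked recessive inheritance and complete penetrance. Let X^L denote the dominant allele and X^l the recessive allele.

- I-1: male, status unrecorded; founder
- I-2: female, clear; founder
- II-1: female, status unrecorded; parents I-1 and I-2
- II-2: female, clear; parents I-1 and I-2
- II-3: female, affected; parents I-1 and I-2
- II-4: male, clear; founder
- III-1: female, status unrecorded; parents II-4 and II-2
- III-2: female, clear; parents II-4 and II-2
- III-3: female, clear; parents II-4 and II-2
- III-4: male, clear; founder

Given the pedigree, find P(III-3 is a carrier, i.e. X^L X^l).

1/2

II-4 is clear, so II-4 is X^L Y.
II-2 is clear so carries L and received l from I-1 (X^l Y), so II-2 is X^L X^l.
Their cross gives offspring ratios 1/2 X^L X^L : 1/2 X^L X^l. Conditioning on III-3 being clear, P(X^L X^l) = 1/2 / 1 = 1/2.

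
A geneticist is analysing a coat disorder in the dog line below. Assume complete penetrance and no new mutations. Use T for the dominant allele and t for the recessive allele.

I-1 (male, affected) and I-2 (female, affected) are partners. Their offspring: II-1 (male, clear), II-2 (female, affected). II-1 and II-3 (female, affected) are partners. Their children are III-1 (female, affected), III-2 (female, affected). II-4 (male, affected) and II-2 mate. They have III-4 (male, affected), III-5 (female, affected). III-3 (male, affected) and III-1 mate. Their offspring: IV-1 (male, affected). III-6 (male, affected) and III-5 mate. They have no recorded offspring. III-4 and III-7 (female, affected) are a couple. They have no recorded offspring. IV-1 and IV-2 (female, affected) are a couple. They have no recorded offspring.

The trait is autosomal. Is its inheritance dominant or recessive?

dominant

I-1 and I-2 are both affected yet have a clear child II-1. Under a recessive model two affected parents are homozygous and every child would be affected, so the trait cannot be recessive.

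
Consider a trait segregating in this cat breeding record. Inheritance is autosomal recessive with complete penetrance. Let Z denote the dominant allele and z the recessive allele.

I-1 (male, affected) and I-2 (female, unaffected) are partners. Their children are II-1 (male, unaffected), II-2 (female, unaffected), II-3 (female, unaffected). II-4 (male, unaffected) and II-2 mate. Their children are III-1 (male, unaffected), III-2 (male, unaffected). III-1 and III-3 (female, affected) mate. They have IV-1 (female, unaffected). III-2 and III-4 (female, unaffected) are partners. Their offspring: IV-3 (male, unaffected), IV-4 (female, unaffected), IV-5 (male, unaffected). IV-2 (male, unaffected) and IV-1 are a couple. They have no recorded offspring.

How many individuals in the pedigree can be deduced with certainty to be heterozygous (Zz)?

4

Obligate heterozygotes: II-1 is unaffected so carries Z and received z from I-1 (zz), so II-1 is Zz; II-2 is unaffected so carries Z and received z from I-1 (zz), so II-2 is Zz; II-3 is unaffected so carries Z and received z from I-1 (zz), so II-3 is Zz; IV-1 is unaffected so carries Z and received z from III-3 (zz), so IV-1 is Zz.
Every other individual is either homozygous by phenotype or has at least one consistent homozygous assignment, so the count is 4.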